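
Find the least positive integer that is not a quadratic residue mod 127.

(2/127) = +1, so 2 is a residue.
(3/127) = −1, so 3 is the smallest positive non-residue mod 127.

3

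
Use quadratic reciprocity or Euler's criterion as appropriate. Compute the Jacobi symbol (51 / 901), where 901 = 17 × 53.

Reciprocity: 51 ≡ 3 and 901 ≡ 1 (mod 4), so (51/901) = +(901/51).
Reduce top mod 51: now compute (34/51).
Pull out 2: since 51 ≡ 3 (mod 8), (2/51) = -1.
Reciprocity: 17 ≡ 1 and 51 ≡ 3 (mod 4), so (17/51) = +(51/17).
Reduce top mod 17: now compute (0/17).
Top reduces to 0: gcd > 1, so the symbol is 0.

0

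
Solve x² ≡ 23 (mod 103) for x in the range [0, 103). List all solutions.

34, 69

Since 103 ≡ 3 (mod 4), a square root of 23 is 23^((103+1)/4) = 23^26 mod 103.
Repeated squaring: 23^2≡14, 23^4≡93, 23^8≡100, 23^16≡9 (mod 103).
23^26 = 23^(16+8+2) ≡ 34 (mod 103).
Check: 34² = 1156 ≡ 23 (mod 103). The two roots are 34 and 69.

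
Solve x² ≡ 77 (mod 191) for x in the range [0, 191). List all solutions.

Since 191 ≡ 3 (mod 4), a square root of 77 is 77^((191+1)/4) = 77^48 mod 191.
Repeated squaring: 77^2≡8, 77^4≡64, 77^8≡85, 77^16≡158, 77^32≡134 (mod 191).
77^48 = 77^(32+16) ≡ 162 (mod 191).
Check: 162² = 26244 ≡ 77 (mod 191). The two roots are 29 and 162.

29, 162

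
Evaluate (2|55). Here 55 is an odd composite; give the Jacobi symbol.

1

Pull out 2: since 55 ≡ 7 (mod 8), (2/55) = +1.
Reached (1/55) = 1. Collecting the sign flips along the way, the symbol is +1.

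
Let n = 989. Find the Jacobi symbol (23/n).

Reciprocity: 23 ≡ 3 and 989 ≡ 1 (mod 4), so (23/989) = +(989/23).
Reduce top mod 23: now compute (0/23).
Top reduces to 0: gcd > 1, so the symbol is 0.

0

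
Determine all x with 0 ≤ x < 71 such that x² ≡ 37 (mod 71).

Since 71 ≡ 3 (mod 4), a square root of 37 is 37^((71+1)/4) = 37^18 mod 71.
Repeated squaring: 37^2≡20, 37^4≡45, 37^8≡37, 37^16≡20 (mod 71).
37^18 = 37^(16+2) ≡ 45 (mod 71).
Check: 45² = 2025 ≡ 37 (mod 71). The two roots are 26 and 45.

26, 45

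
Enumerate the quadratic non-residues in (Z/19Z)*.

Square k = 1,…,9 (k and 19−k give the same square):
1²=1, 2²=4, 3²=9, 4²=16, 5²≡6, 6²≡17, 7²≡11, 8²≡7, 9²≡5 (mod 19).
The residues are {1, 4, 5, 6, 7, 9, 11, 16, 17}; the non-residues are the remaining 9 nonzero classes.

2, 3, 8, 10, 12, 13, 14, 15, 18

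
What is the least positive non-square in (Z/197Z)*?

(2/197) = −1, so 2 is the smallest positive non-residue mod 197.

2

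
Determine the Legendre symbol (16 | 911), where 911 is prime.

1

Pull out 2^4: since 911 ≡ 7 (mod 8), (2/911) = +1, so (2/911)^4 = +1.
Reached (1/911) = 1. Collecting the sign flips along the way, the symbol is +1.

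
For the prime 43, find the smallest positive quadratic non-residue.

2

(2/43) = −1, so 2 is the smallest positive non-residue mod 43.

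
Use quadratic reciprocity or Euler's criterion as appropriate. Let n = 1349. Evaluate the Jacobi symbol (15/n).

Reciprocity: 15 ≡ 3 and 1349 ≡ 1 (mod 4), so (15/1349) = +(1349/15).
Reduce top mod 15: now compute (14/15).
Pull out 2: since 15 ≡ 7 (mod 8), (2/15) = +1.
Reciprocity: 7 ≡ 3 and 15 ≡ 3 (mod 4), so (7/15) = −(15/7).
Reduce top mod 7: now compute (1/7).
Reached (1/7) = 1. Collecting the sign flips along the way, the symbol is -1.

-1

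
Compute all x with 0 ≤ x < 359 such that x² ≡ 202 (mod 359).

Since 359 ≡ 3 (mod 4), a square root of 202 is 202^((359+1)/4) = 202^90 mod 359.
Repeated squaring: 202^2≡237, 202^4≡165, 202^8≡300, 202^16≡250, 202^32≡34, 202^64≡79 (mod 359).
202^90 = 202^(64+16+8+2) ≡ 90 (mod 359).
Check: 90² = 8100 ≡ 202 (mod 359). The two roots are 90 and 269.

90, 269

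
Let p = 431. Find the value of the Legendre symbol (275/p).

1

Reciprocity: 275 ≡ 3 and 431 ≡ 3 (mod 4), so (275/431) = −(431/275).
Reduce top mod 275: now compute (156/275).
Pull out 2^2: since 275 ≡ 3 (mod 8), (2/275) = -1, so (2/275)^2 = +1.
Reciprocity: 39 ≡ 3 and 275 ≡ 3 (mod 4), so (39/275) = −(275/39).
Reduce top mod 39: now compute (2/39).
Pull out 2: since 39 ≡ 7 (mod 8), (2/39) = +1.
Reached (1/39) = 1. Collecting the sign flips along the way, the symbol is +1.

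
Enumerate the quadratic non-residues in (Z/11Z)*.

Square k = 1,…,5 (k and 11−k give the same square):
1²=1, 2²=4, 3²=9, 4²≡5, 5²≡3 (mod 11).
The residues are {1, 3, 4, 5, 9}; the non-residues are the remaining 5 nonzero classes.

2 6 7 8 10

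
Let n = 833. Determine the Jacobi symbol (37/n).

-1

Reciprocity: 37 ≡ 1 and 833 ≡ 1 (mod 4), so (37/833) = +(833/37).
Reduce top mod 37: now compute (19/37).
Reciprocity: 19 ≡ 3 and 37 ≡ 1 (mod 4), so (19/37) = +(37/19).
Reduce top mod 19: now compute (18/19).
Pull out 2: since 19 ≡ 3 (mod 8), (2/19) = -1.
Reciprocity: 9 ≡ 1 and 19 ≡ 3 (mod 4), so (9/19) = +(19/9).
Reduce top mod 9: now compute (1/9).
Reached (1/9) = 1. Collecting the sign flips along the way, the symbol is -1.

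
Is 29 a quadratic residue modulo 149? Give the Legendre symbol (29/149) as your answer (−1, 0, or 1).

Euler's criterion: (29/149) ≡ 29^74 (mod 149).
29^2 ≡ 96 (mod 149)
29^4 ≡ 127 (mod 149)
29^8 ≡ 37 (mod 149)
29^16 ≡ 28 (mod 149)
29^32 ≡ 39 (mod 149)
29^64 ≡ 31 (mod 149)
29^74 = 29^(64+8+2) ≡ 1 (mod 149).
Result is 1, so (29/149) = 1.

1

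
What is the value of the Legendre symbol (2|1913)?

Pull out 2: since 1913 ≡ 1 (mod 8), (2/1913) = +1.
Reached (1/1913) = 1. Collecting the sign flips along the way, the symbol is +1.

1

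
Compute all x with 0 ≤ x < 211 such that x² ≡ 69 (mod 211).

51, 160

Since 211 ≡ 3 (mod 4), a square root of 69 is 69^((211+1)/4) = 69^53 mod 211.
Repeated squaring: 69^2≡119, 69^4≡24, 69^8≡154, 69^16≡84, 69^32≡93 (mod 211).
69^53 = 69^(32+16+4+1) ≡ 51 (mod 211).
Check: 51² = 2601 ≡ 69 (mod 211). The two roots are 51 and 160.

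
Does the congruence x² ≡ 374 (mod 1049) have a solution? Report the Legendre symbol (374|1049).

-1

Pull out 2: since 1049 ≡ 1 (mod 8), (2/1049) = +1.
Reciprocity: 187 ≡ 3 and 1049 ≡ 1 (mod 4), so (187/1049) = +(1049/187).
Reduce top mod 187: now compute (114/187).
Pull out 2: since 187 ≡ 3 (mod 8), (2/187) = -1.
Reciprocity: 57 ≡ 1 and 187 ≡ 3 (mod 4), so (57/187) = +(187/57).
Reduce top mod 57: now compute (16/57).
Pull out 2^4: since 57 ≡ 1 (mod 8), (2/57) = +1, so (2/57)^4 = +1.
Reached (1/57) = 1. Collecting the sign flips along the way, the symbol is -1.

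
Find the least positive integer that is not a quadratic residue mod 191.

7

(2/191) = +1, so 2 is a residue.
(3/191) = +1, so 3 is a residue.
(4/191) = +1, so 4 is a residue.
(5/191) = +1, so 5 is a residue.
(6/191) = +1, so 6 is a residue.
(7/191) = −1, so 7 is the smallest positive non-residue mod 191.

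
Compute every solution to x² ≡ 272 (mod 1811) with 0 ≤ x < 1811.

Since 1811 ≡ 3 (mod 4), a square root of 272 is 272^((1811+1)/4) = 272^453 mod 1811.
Repeated squaring: 272^2≡1544, 272^4≡660, 272^8≡960, 272^16≡1612, 272^32≡1570, 272^64≡129, 272^128≡342, 272^256≡1060 (mod 1811).
272^453 = 272^(256+128+64+4+1) ≡ 765 (mod 1811).
Check: 765² = 585225 ≡ 272 (mod 1811). The two roots are 765 and 1046.

765, 1046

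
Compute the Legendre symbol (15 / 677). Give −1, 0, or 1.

Euler's criterion: (15/677) ≡ 15^338 (mod 677).
15^2 ≡ 225 (mod 677)
15^4 ≡ 527 (mod 677)
15^8 ≡ 159 (mod 677)
15^16 ≡ 232 (mod 677)
15^32 ≡ 341 (mod 677)
15^64 ≡ 514 (mod 677)
15^128 ≡ 166 (mod 677)
15^256 ≡ 476 (mod 677)
15^338 = 15^(256+64+16+2) ≡ 1 (mod 677).
Result is 1, so (15/677) = 1.

1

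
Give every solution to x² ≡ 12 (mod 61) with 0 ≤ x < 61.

61 ≡ 1 (mod 4), so we find a root by search.
Trying successive values, 16² = 256 ≡ 12 (mod 61). The other root is 61 − 16 = 45.

16, 45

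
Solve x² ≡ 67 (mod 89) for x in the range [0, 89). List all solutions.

89 ≡ 1 (mod 4), so we find a root by search.
Trying successive values, 44² = 1936 ≡ 67 (mod 89). The other root is 89 − 44 = 45.

44, 45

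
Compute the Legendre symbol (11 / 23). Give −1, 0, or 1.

-1

Reciprocity: 11 ≡ 3 and 23 ≡ 3 (mod 4), so (11/23) = −(23/11).
Reduce top mod 11: now compute (1/11).
Reached (1/11) = 1. Collecting the sign flips along the way, the symbol is -1.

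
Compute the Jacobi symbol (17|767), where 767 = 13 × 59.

1

Reciprocity: 17 ≡ 1 and 767 ≡ 3 (mod 4), so (17/767) = +(767/17).
Reduce top mod 17: now compute (2/17).
Pull out 2: since 17 ≡ 1 (mod 8), (2/17) = +1.
Reached (1/17) = 1. Collecting the sign flips along the way, the symbol is +1.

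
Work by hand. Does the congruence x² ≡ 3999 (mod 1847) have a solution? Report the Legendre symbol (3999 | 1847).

1

First reduce: 3999 ≡ 305 (mod 1847).
Reciprocity: 305 ≡ 1 and 1847 ≡ 3 (mod 4), so (305/1847) = +(1847/305).
Reduce top mod 305: now compute (17/305).
Reciprocity: 17 ≡ 1 and 305 ≡ 1 (mod 4), so (17/305) = +(305/17).
Reduce top mod 17: now compute (16/17).
Pull out 2^4: since 17 ≡ 1 (mod 8), (2/17) = +1, so (2/17)^4 = +1.
Reached (1/17) = 1. Collecting the sign flips along the way, the symbol is +1.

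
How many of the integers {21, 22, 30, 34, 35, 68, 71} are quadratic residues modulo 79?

(21/79) = +1 → QR.
(22/79) = +1 → QR.
(30/79) = -1 → non-residue.
(34/79) = -1 → non-residue.
(35/79) = -1 → non-residue.
(68/79) = -1 → non-residue.
(71/79) = -1 → non-residue.
Total quadratic residues among the 7: 2.

2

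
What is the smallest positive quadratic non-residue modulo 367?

3

(2/367) = +1, so 2 is a residue.
(3/367) = −1, so 3 is the smallest positive non-residue mod 367.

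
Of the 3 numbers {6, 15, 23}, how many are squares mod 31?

0

(6/31) = -1 → non-residue.
(15/31) = -1 → non-residue.
(23/31) = -1 → non-residue.
Total quadratic residues among the 3: 0.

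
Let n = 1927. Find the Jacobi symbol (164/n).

0

Pull out 2^2: since 1927 ≡ 7 (mod 8), (2/1927) = +1, so (2/1927)^2 = +1.
Reciprocity: 41 ≡ 1 and 1927 ≡ 3 (mod 4), so (41/1927) = +(1927/41).
Reduce top mod 41: now compute (0/41).
Top reduces to 0: gcd > 1, so the symbol is 0.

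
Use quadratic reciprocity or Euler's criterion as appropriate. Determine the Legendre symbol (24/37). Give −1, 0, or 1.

-1

Euler's criterion: (24/37) ≡ 24^18 (mod 37).
24^2 ≡ 21 (mod 37)
24^4 ≡ 34 (mod 37)
24^8 ≡ 9 (mod 37)
24^16 ≡ 7 (mod 37)
24^18 = 24^(16+2) ≡ 36 (mod 37).
Result is 36 ≡ −1, so (24/37) = −1.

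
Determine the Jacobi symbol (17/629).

0

Reciprocity: 17 ≡ 1 and 629 ≡ 1 (mod 4), so (17/629) = +(629/17).
Reduce top mod 17: now compute (0/17).
Top reduces to 0: gcd > 1, so the symbol is 0.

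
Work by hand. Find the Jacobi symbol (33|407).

0

Reciprocity: 33 ≡ 1 and 407 ≡ 3 (mod 4), so (33/407) = +(407/33).
Reduce top mod 33: now compute (11/33).
Reciprocity: 11 ≡ 3 and 33 ≡ 1 (mod 4), so (11/33) = +(33/11).
Reduce top mod 11: now compute (0/11).
Top reduces to 0: gcd > 1, so the symbol is 0.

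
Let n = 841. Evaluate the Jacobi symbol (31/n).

1

Reciprocity: 31 ≡ 3 and 841 ≡ 1 (mod 4), so (31/841) = +(841/31).
Reduce top mod 31: now compute (4/31).
Pull out 2^2: since 31 ≡ 7 (mod 8), (2/31) = +1, so (2/31)^2 = +1.
Reached (1/31) = 1. Collecting the sign flips along the way, the symbol is +1.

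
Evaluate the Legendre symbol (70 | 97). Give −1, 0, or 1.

Pull out 2: since 97 ≡ 1 (mod 8), (2/97) = +1.
Reciprocity: 35 ≡ 3 and 97 ≡ 1 (mod 4), so (35/97) = +(97/35).
Reduce top mod 35: now compute (27/35).
Reciprocity: 27 ≡ 3 and 35 ≡ 3 (mod 4), so (27/35) = −(35/27).
Reduce top mod 27: now compute (8/27).
Pull out 2^3: since 27 ≡ 3 (mod 8), (2/27) = -1, so (2/27)^3 = -1.
Reached (1/27) = 1. Collecting the sign flips along the way, the symbol is +1.

1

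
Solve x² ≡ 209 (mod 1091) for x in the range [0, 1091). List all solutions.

398, 693

Since 1091 ≡ 3 (mod 4), a square root of 209 is 209^((1091+1)/4) = 209^273 mod 1091.
Repeated squaring: 209^2≡41, 209^4≡590, 209^8≡71, 209^16≡677, 209^32≡109, 209^64≡971, 209^128≡217, 209^256≡176 (mod 1091).
209^273 = 209^(256+16+1) ≡ 693 (mod 1091).
Check: 693² = 480249 ≡ 209 (mod 1091). The two roots are 398 and 693.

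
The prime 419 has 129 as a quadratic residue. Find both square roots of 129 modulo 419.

59, 360

Since 419 ≡ 3 (mod 4), a square root of 129 is 129^((419+1)/4) = 129^105 mod 419.
Repeated squaring: 129^2≡300, 129^4≡334, 129^8≡102, 129^16≡348, 129^32≡13, 129^64≡169 (mod 419).
129^105 = 129^(64+32+8+1) ≡ 59 (mod 419).
Check: 59² = 3481 ≡ 129 (mod 419). The two roots are 59 and 360.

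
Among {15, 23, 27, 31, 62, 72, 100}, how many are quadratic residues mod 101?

(15/101) = -1 → non-residue.
(23/101) = +1 → QR.
(27/101) = -1 → non-residue.
(31/101) = +1 → QR.
(62/101) = -1 → non-residue.
(72/101) = -1 → non-residue.
(100/101) = +1 → QR.
Total quadratic residues among the 7: 3.

3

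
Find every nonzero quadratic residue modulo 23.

1,2,3,4,6,8,9,12,13,16,18

Square k = 1,…,11 (k and 23−k give the same square):
1²=1, 2²=4, 3²=9, 4²=16, 5²≡2, 6²≡13, 7²≡3, 8²≡18, 9²≡12, 10²≡8, 11²≡6 (mod 23).
So the quadratic residues mod 23 are {1, 2, 3, 4, 6, 8, 9, 12, 13, 16, 18}.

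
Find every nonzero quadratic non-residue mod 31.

Square k = 1,…,15 (k and 31−k give the same square):
1²=1, 2²=4, 3²=9, 4²=16, 5²=25, 6²≡5, 7²≡18, 8²≡2, 9²≡19, 10²≡7, 11²≡28, 12²≡20, 13²≡14, 14²≡10, 15²≡8 (mod 31).
The residues are {1, 2, 4, 5, 7, 8, 9, 10, 14, 16, 18, 19, 20, 25, 28}; the non-residues are the remaining 15 nonzero classes.

3 6 11 12 13 15 17 21 22 23 24 26 27 29 30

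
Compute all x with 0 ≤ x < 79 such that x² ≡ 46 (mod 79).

21, 58

Since 79 ≡ 3 (mod 4), a square root of 46 is 46^((79+1)/4) = 46^20 mod 79.
Repeated squaring: 46^2≡62, 46^4≡52, 46^8≡18, 46^16≡8 (mod 79).
46^20 = 46^(16+4) ≡ 21 (mod 79).
Check: 21² = 441 ≡ 46 (mod 79). The two roots are 21 and 58.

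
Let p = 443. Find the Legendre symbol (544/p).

First reduce: 544 ≡ 101 (mod 443).
Reciprocity: 101 ≡ 1 and 443 ≡ 3 (mod 4), so (101/443) = +(443/101).
Reduce top mod 101: now compute (39/101).
Reciprocity: 39 ≡ 3 and 101 ≡ 1 (mod 4), so (39/101) = +(101/39).
Reduce top mod 39: now compute (23/39).
Reciprocity: 23 ≡ 3 and 39 ≡ 3 (mod 4), so (23/39) = −(39/23).
Reduce top mod 23: now compute (16/23).
Pull out 2^4: since 23 ≡ 7 (mod 8), (2/23) = +1, so (2/23)^4 = +1.
Reached (1/23) = 1. Collecting the sign flips along the way, the symbol is -1.

-1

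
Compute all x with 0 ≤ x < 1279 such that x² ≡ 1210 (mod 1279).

562, 717

Since 1279 ≡ 3 (mod 4), a square root of 1210 is 1210^((1279+1)/4) = 1210^320 mod 1279.
Repeated squaring: 1210^2≡924, 1210^4≡683, 1210^8≡933, 1210^16≡769, 1210^32≡463, 1210^64≡776, 1210^128≡1046, 1210^256≡571 (mod 1279).
1210^320 = 1210^(256+64) ≡ 562 (mod 1279).
Check: 562² = 315844 ≡ 1210 (mod 1279). The two roots are 562 and 717.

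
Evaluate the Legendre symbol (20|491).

1

Euler's criterion: (20/491) ≡ 20^245 (mod 491).
20^2 ≡ 400 (mod 491)
20^4 ≡ 425 (mod 491)
20^8 ≡ 428 (mod 491)
20^16 ≡ 41 (mod 491)
20^32 ≡ 208 (mod 491)
20^64 ≡ 56 (mod 491)
20^128 ≡ 190 (mod 491)
20^245 = 20^(128+64+32+16+4+1) ≡ 1 (mod 491).
Result is 1, so (20/491) = 1.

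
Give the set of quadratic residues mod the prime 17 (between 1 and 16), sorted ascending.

1 2 4 8 9 13 15 16

Square k = 1,…,8 (k and 17−k give the same square):
1²=1, 2²=4, 3²=9, 4²=16, 5²≡8, 6²≡2, 7²≡15, 8²≡13 (mod 17).
So the quadratic residues mod 17 are {1, 2, 4, 8, 9, 13, 15, 16}.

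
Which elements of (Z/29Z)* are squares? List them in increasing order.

Square k = 1,…,14 (k and 29−k give the same square):
1²=1, 2²=4, 3²=9, 4²=16, 5²=25, 6²≡7, 7²≡20, 8²≡6, 9²≡23, 10²≡13, 11²≡5, 12²≡28, 13²≡24, 14²≡22 (mod 29).
So the quadratic residues mod 29 are {1, 4, 5, 6, 7, 9, 13, 16, 20, 22, 23, 24, 25, 28}.

1, 4, 5, 6, 7, 9, 13, 16, 20, 22, 23, 24, 25, 28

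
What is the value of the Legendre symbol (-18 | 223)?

-1

First reduce: -18 ≡ 205 (mod 223).
Reciprocity: 205 ≡ 1 and 223 ≡ 3 (mod 4), so (205/223) = +(223/205).
Reduce top mod 205: now compute (18/205).
Pull out 2: since 205 ≡ 5 (mod 8), (2/205) = -1.
Reciprocity: 9 ≡ 1 and 205 ≡ 1 (mod 4), so (9/205) = +(205/9).
Reduce top mod 9: now compute (7/9).
Reciprocity: 7 ≡ 3 and 9 ≡ 1 (mod 4), so (7/9) = +(9/7).
Reduce top mod 7: now compute (2/7).
Pull out 2: since 7 ≡ 7 (mod 8), (2/7) = +1.
Reached (1/7) = 1. Collecting the sign flips along the way, the symbol is -1.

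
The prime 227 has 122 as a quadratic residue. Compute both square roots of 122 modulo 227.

24, 203

Since 227 ≡ 3 (mod 4), a square root of 122 is 122^((227+1)/4) = 122^57 mod 227.
Repeated squaring: 122^2≡129, 122^4≡70, 122^8≡133, 122^16≡210, 122^32≡62 (mod 227).
122^57 = 122^(32+16+8+1) ≡ 203 (mod 227).
Check: 203² = 41209 ≡ 122 (mod 227). The two roots are 24 and 203.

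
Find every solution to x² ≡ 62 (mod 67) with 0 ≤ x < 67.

14, 53

Since 67 ≡ 3 (mod 4), a square root of 62 is 62^((67+1)/4) = 62^17 mod 67.
Repeated squaring: 62^2≡25, 62^4≡22, 62^8≡15, 62^16≡24 (mod 67).
62^17 = 62^(16+1) ≡ 14 (mod 67).
Check: 14² = 196 ≡ 62 (mod 67). The two roots are 14 and 53.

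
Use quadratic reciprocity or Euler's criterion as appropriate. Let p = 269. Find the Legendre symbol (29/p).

Reciprocity: 29 ≡ 1 and 269 ≡ 1 (mod 4), so (29/269) = +(269/29).
Reduce top mod 29: now compute (8/29).
Pull out 2^3: since 29 ≡ 5 (mod 8), (2/29) = -1, so (2/29)^3 = -1.
Reached (1/29) = 1. Collecting the sign flips along the way, the symbol is -1.

-1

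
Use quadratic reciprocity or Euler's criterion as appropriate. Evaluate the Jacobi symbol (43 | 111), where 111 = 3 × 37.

Reciprocity: 43 ≡ 3 and 111 ≡ 3 (mod 4), so (43/111) = −(111/43).
Reduce top mod 43: now compute (25/43).
Reciprocity: 25 ≡ 1 and 43 ≡ 3 (mod 4), so (25/43) = +(43/25).
Reduce top mod 25: now compute (18/25).
Pull out 2: since 25 ≡ 1 (mod 8), (2/25) = +1.
Reciprocity: 9 ≡ 1 and 25 ≡ 1 (mod 4), so (9/25) = +(25/9).
Reduce top mod 9: now compute (7/9).
Reciprocity: 7 ≡ 3 and 9 ≡ 1 (mod 4), so (7/9) = +(9/7).
Reduce top mod 7: now compute (2/7).
Pull out 2: since 7 ≡ 7 (mod 8), (2/7) = +1.
Reached (1/7) = 1. Collecting the sign flips along the way, the symbol is -1.

-1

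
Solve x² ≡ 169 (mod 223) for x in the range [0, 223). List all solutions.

13, 210

Since 223 ≡ 3 (mod 4), a square root of 169 is 169^((223+1)/4) = 169^56 mod 223.
Repeated squaring: 169^2≡17, 169^4≡66, 169^8≡119, 169^16≡112, 169^32≡56 (mod 223).
169^56 = 169^(32+16+8) ≡ 210 (mod 223).
Check: 210² = 44100 ≡ 169 (mod 223). The two roots are 13 and 210.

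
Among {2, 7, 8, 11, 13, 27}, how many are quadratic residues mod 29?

2

(2/29) = -1 → non-residue.
(7/29) = +1 → QR.
(8/29) = -1 → non-residue.
(11/29) = -1 → non-residue.
(13/29) = +1 → QR.
(27/29) = -1 → non-residue.
Total quadratic residues among the 6: 2.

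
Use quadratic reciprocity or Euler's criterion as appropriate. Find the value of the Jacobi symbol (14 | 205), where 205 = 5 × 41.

-1

Pull out 2: since 205 ≡ 5 (mod 8), (2/205) = -1.
Reciprocity: 7 ≡ 3 and 205 ≡ 1 (mod 4), so (7/205) = +(205/7).
Reduce top mod 7: now compute (2/7).
Pull out 2: since 7 ≡ 7 (mod 8), (2/7) = +1.
Reached (1/7) = 1. Collecting the sign flips along the way, the symbol is -1.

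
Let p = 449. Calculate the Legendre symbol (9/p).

1

Reciprocity: 9 ≡ 1 and 449 ≡ 1 (mod 4), so (9/449) = +(449/9).
Reduce top mod 9: now compute (8/9).
Pull out 2^3: since 9 ≡ 1 (mod 8), (2/9) = +1, so (2/9)^3 = +1.
Reached (1/9) = 1. Collecting the sign flips along the way, the symbol is +1.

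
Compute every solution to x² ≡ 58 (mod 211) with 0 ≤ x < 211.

67, 144

Since 211 ≡ 3 (mod 4), a square root of 58 is 58^((211+1)/4) = 58^53 mod 211.
Repeated squaring: 58^2≡199, 58^4≡144, 58^8≡58, 58^16≡199, 58^32≡144 (mod 211).
58^53 = 58^(32+16+4+1) ≡ 144 (mod 211).
Check: 144² = 20736 ≡ 58 (mod 211). The two roots are 67 and 144.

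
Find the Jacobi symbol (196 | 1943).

1

Pull out 2^2: since 1943 ≡ 7 (mod 8), (2/1943) = +1, so (2/1943)^2 = +1.
Reciprocity: 49 ≡ 1 and 1943 ≡ 3 (mod 4), so (49/1943) = +(1943/49).
Reduce top mod 49: now compute (32/49).
Pull out 2^5: since 49 ≡ 1 (mod 8), (2/49) = +1, so (2/49)^5 = +1.
Reached (1/49) = 1. Collecting the sign flips along the way, the symbol is +1.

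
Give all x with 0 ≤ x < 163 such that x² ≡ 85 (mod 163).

Since 163 ≡ 3 (mod 4), a square root of 85 is 85^((163+1)/4) = 85^41 mod 163.
Repeated squaring: 85^2≡53, 85^4≡38, 85^8≡140, 85^16≡40, 85^32≡133 (mod 163).
85^41 = 85^(32+8+1) ≡ 133 (mod 163).
Check: 133² = 17689 ≡ 85 (mod 163). The two roots are 30 and 133.

30, 133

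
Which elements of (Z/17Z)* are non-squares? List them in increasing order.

Square k = 1,…,8 (k and 17−k give the same square):
1²=1, 2²=4, 3²=9, 4²=16, 5²≡8, 6²≡2, 7²≡15, 8²≡13 (mod 17).
The residues are {1, 2, 4, 8, 9, 13, 15, 16}; the non-residues are the remaining 8 nonzero classes.

3, 5, 6, 7, 10, 11, 12, 14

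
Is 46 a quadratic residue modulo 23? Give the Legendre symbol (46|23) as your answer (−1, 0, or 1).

First reduce: 46 ≡ 0 (mod 23).
Top reduces to 0: gcd > 1, so the symbol is 0.

0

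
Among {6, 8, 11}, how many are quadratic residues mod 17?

(6/17) = -1 → non-residue.
(8/17) = +1 → QR.
(11/17) = -1 → non-residue.
Total quadratic residues among the 3: 1.

1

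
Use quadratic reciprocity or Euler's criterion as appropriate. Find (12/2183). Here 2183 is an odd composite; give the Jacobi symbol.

1

Pull out 2^2: since 2183 ≡ 7 (mod 8), (2/2183) = +1, so (2/2183)^2 = +1.
Reciprocity: 3 ≡ 3 and 2183 ≡ 3 (mod 4), so (3/2183) = −(2183/3).
Reduce top mod 3: now compute (2/3).
Pull out 2: since 3 ≡ 3 (mod 8), (2/3) = -1.
Reached (1/3) = 1. Collecting the sign flips along the way, the symbol is +1.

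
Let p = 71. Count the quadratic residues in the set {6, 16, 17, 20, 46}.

(6/71) = +1 → QR.
(16/71) = +1 → QR.
(17/71) = -1 → non-residue.
(20/71) = +1 → QR.
(46/71) = -1 → non-residue.
Total quadratic residues among the 5: 3.

3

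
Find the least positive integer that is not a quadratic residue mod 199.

(2/199) = +1, so 2 is a residue.
(3/199) = −1, so 3 is the smallest positive non-residue mod 199.

3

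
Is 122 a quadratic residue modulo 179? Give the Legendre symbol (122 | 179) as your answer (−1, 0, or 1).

-1

Euler's criterion: (122/179) ≡ 122^89 (mod 179).
122^2 ≡ 27 (mod 179)
122^4 ≡ 13 (mod 179)
122^8 ≡ 169 (mod 179)
122^16 ≡ 100 (mod 179)
122^32 ≡ 155 (mod 179)
122^64 ≡ 39 (mod 179)
122^89 = 122^(64+16+8+1) ≡ 178 (mod 179).
Result is 178 ≡ −1, so (122/179) = −1.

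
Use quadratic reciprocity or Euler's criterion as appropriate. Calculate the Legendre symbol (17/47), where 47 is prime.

1

Euler's criterion: (17/47) ≡ 17^23 (mod 47).
17^2 ≡ 7 (mod 47)
17^4 ≡ 2 (mod 47)
17^8 ≡ 4 (mod 47)
17^16 ≡ 16 (mod 47)
17^23 = 17^(16+4+2+1) ≡ 1 (mod 47).
Result is 1, so (17/47) = 1.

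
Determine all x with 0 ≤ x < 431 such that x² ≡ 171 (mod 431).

Since 431 ≡ 3 (mod 4), a square root of 171 is 171^((431+1)/4) = 171^108 mod 431.
Repeated squaring: 171^2≡364, 171^4≡179, 171^8≡147, 171^16≡59, 171^32≡33, 171^64≡227 (mod 431).
171^108 = 171^(64+32+8+4) ≡ 160 (mod 431).
Check: 160² = 25600 ≡ 171 (mod 431). The two roots are 160 and 271.

160, 271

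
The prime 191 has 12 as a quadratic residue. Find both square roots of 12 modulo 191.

48, 143

Since 191 ≡ 3 (mod 4), a square root of 12 is 12^((191+1)/4) = 12^48 mod 191.
Repeated squaring: 12^2≡144, 12^4≡108, 12^8≡13, 12^16≡169, 12^32≡102 (mod 191).
12^48 = 12^(32+16) ≡ 48 (mod 191).
Check: 48² = 2304 ≡ 12 (mod 191). The two roots are 48 and 143.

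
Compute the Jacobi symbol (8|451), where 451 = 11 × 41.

Pull out 2^3: since 451 ≡ 3 (mod 8), (2/451) = -1, so (2/451)^3 = -1.
Reached (1/451) = 1. Collecting the sign flips along the way, the symbol is -1.

-1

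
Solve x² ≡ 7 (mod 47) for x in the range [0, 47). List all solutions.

Since 47 ≡ 3 (mod 4), a square root of 7 is 7^((47+1)/4) = 7^12 mod 47.
Repeated squaring: 7^2≡2, 7^4≡4, 7^8≡16 (mod 47).
7^12 = 7^(8+4) ≡ 17 (mod 47).
Check: 17² = 289 ≡ 7 (mod 47). The two roots are 17 and 30.

17, 30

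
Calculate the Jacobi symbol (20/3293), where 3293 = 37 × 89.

-1

Pull out 2^2: since 3293 ≡ 5 (mod 8), (2/3293) = -1, so (2/3293)^2 = +1.
Reciprocity: 5 ≡ 1 and 3293 ≡ 1 (mod 4), so (5/3293) = +(3293/5).
Reduce top mod 5: now compute (3/5).
Reciprocity: 3 ≡ 3 and 5 ≡ 1 (mod 4), so (3/5) = +(5/3).
Reduce top mod 3: now compute (2/3).
Pull out 2: since 3 ≡ 3 (mod 8), (2/3) = -1.
Reached (1/3) = 1. Collecting the sign flips along the way, the symbol is -1.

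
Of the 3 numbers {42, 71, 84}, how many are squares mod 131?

(42/131) = -1 → non-residue.
(71/131) = -1 → non-residue.
(84/131) = +1 → QR.
Total quadratic residues among the 3: 1.

1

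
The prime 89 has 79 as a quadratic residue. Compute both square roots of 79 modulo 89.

41, 48

89 ≡ 1 (mod 4), so we find a root by search.
Trying successive values, 41² = 1681 ≡ 79 (mod 89). The other root is 89 − 41 = 48.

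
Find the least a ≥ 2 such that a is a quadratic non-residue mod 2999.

17

(2/2999) = +1, so 2 is a residue.
(3/2999) = +1, so 3 is a residue.
(4/2999) = +1, so 4 is a residue.
(5/2999) = +1, so 5 is a residue.
(6/2999) = +1, so 6 is a residue.
(7/2999) = +1, so 7 is a residue.
(8/2999) = +1, so 8 is a residue.
(9/2999) = +1, so 9 is a residue.
(10/2999) = +1, so 10 is a residue.
(11/2999) = +1, so 11 is a residue.
(12/2999) = +1, so 12 is a residue.
(13/2999) = +1, so 13 is a residue.
(14/2999) = +1, so 14 is a residue.
(15/2999) = +1, so 15 is a residue.
(16/2999) = +1, so 16 is a residue.
(17/2999) = −1, so 17 is the smallest positive non-residue mod 2999.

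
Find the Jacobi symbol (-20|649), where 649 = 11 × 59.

1

First reduce: -20 ≡ 629 (mod 649).
Reciprocity: 629 ≡ 1 and 649 ≡ 1 (mod 4), so (629/649) = +(649/629).
Reduce top mod 629: now compute (20/629).
Pull out 2^2: since 629 ≡ 5 (mod 8), (2/629) = -1, so (2/629)^2 = +1.
Reciprocity: 5 ≡ 1 and 629 ≡ 1 (mod 4), so (5/629) = +(629/5).
Reduce top mod 5: now compute (4/5).
Pull out 2^2: since 5 ≡ 5 (mod 8), (2/5) = -1, so (2/5)^2 = +1.
Reached (1/5) = 1. Collecting the sign flips along the way, the symbol is +1.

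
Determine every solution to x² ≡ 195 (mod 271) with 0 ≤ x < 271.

Since 271 ≡ 3 (mod 4), a square root of 195 is 195^((271+1)/4) = 195^68 mod 271.
Repeated squaring: 195^2≡85, 195^4≡179, 195^8≡63, 195^16≡175, 195^32≡2, 195^64≡4 (mod 271).
195^68 = 195^(64+4) ≡ 174 (mod 271).
Check: 174² = 30276 ≡ 195 (mod 271). The two roots are 97 and 174.

97, 174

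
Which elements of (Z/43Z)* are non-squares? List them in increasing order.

2 3 5 7 8 12 18 19 20 22 26 27 28 29 30 32 33 34 37 39 42

Square k = 1,…,21 (k and 43−k give the same square):
1²=1, 2²=4, 3²=9, 4²=16, 5²=25, 6²=36, 7²≡6, 8²≡21, 9²≡38, 10²≡14, 11²≡35, 12²≡15, 13²≡40, 14²≡24, 15²≡10, 16²≡41, 17²≡31, 18²≡23, 19²≡17, 20²≡13, 21²≡11 (mod 43).
The residues are {1, 4, 6, 9, 10, 11, 13, 14, 15, 16, 17, 21, 23, 24, 25, 31, 35, 36, 38, 40, 41}; the non-residues are the remaining 21 nonzero classes.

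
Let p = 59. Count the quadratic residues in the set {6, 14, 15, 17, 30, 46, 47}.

3

(6/59) = -1 → non-residue.
(14/59) = -1 → non-residue.
(15/59) = +1 → QR.
(17/59) = +1 → QR.
(30/59) = -1 → non-residue.
(46/59) = +1 → QR.
(47/59) = -1 → non-residue.
Total quadratic residues among the 7: 3.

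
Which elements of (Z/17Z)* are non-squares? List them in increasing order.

3,5,6,7,10,11,12,14

Square k = 1,…,8 (k and 17−k give the same square):
1²=1, 2²=4, 3²=9, 4²=16, 5²≡8, 6²≡2, 7²≡15, 8²≡13 (mod 17).
The residues are {1, 2, 4, 8, 9, 13, 15, 16}; the non-residues are the remaining 8 nonzero classes.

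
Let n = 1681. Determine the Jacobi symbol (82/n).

Pull out 2: since 1681 ≡ 1 (mod 8), (2/1681) = +1.
Reciprocity: 41 ≡ 1 and 1681 ≡ 1 (mod 4), so (41/1681) = +(1681/41).
Reduce top mod 41: now compute (0/41).
Top reduces to 0: gcd > 1, so the symbol is 0.

0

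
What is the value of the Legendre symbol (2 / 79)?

Euler's criterion: (2/79) ≡ 2^39 (mod 79).
2^2 ≡ 4 (mod 79)
2^4 ≡ 16 (mod 79)
2^8 ≡ 19 (mod 79)
2^16 ≡ 45 (mod 79)
2^32 ≡ 50 (mod 79)
2^39 = 2^(32+4+2+1) ≡ 1 (mod 79).
Result is 1, so (2/79) = 1.

1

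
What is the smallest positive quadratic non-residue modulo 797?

(2/797) = −1, so 2 is the smallest positive non-residue mod 797.

2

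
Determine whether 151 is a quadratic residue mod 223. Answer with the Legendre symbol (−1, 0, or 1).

Reciprocity: 151 ≡ 3 and 223 ≡ 3 (mod 4), so (151/223) = −(223/151).
Reduce top mod 151: now compute (72/151).
Pull out 2^3: since 151 ≡ 7 (mod 8), (2/151) = +1, so (2/151)^3 = +1.
Reciprocity: 9 ≡ 1 and 151 ≡ 3 (mod 4), so (9/151) = +(151/9).
Reduce top mod 9: now compute (7/9).
Reciprocity: 7 ≡ 3 and 9 ≡ 1 (mod 4), so (7/9) = +(9/7).
Reduce top mod 7: now compute (2/7).
Pull out 2: since 7 ≡ 7 (mod 8), (2/7) = +1.
Reached (1/7) = 1. Collecting the sign flips along the way, the symbol is -1.

-1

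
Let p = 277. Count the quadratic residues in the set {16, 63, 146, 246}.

3

(16/277) = +1 → QR.
(63/277) = +1 → QR.
(146/277) = +1 → QR.
(246/277) = -1 → non-residue.
Total quadratic residues among the 4: 3.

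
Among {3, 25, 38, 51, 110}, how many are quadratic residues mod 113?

(3/113) = -1 → non-residue.
(25/113) = +1 → QR.
(38/113) = -1 → non-residue.
(51/113) = +1 → QR.
(110/113) = -1 → non-residue.
Total quadratic residues among the 5: 2.

2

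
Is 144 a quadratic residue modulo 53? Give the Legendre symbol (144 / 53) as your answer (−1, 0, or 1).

First reduce: 144 ≡ 38 (mod 53).
Pull out 2: since 53 ≡ 5 (mod 8), (2/53) = -1.
Reciprocity: 19 ≡ 3 and 53 ≡ 1 (mod 4), so (19/53) = +(53/19).
Reduce top mod 19: now compute (15/19).
Reciprocity: 15 ≡ 3 and 19 ≡ 3 (mod 4), so (15/19) = −(19/15).
Reduce top mod 15: now compute (4/15).
Pull out 2^2: since 15 ≡ 7 (mod 8), (2/15) = +1, so (2/15)^2 = +1.
Reached (1/15) = 1. Collecting the sign flips along the way, the symbol is +1.

1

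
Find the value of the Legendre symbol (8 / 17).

Pull out 2^3: since 17 ≡ 1 (mod 8), (2/17) = +1, so (2/17)^3 = +1.
Reached (1/17) = 1. Collecting the sign flips along the way, the symbol is +1.

1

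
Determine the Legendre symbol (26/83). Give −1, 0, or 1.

1

Pull out 2: since 83 ≡ 3 (mod 8), (2/83) = -1.
Reciprocity: 13 ≡ 1 and 83 ≡ 3 (mod 4), so (13/83) = +(83/13).
Reduce top mod 13: now compute (5/13).
Reciprocity: 5 ≡ 1 and 13 ≡ 1 (mod 4), so (5/13) = +(13/5).
Reduce top mod 5: now compute (3/5).
Reciprocity: 3 ≡ 3 and 5 ≡ 1 (mod 4), so (3/5) = +(5/3).
Reduce top mod 3: now compute (2/3).
Pull out 2: since 3 ≡ 3 (mod 8), (2/3) = -1.
Reached (1/3) = 1. Collecting the sign flips along the way, the symbol is +1.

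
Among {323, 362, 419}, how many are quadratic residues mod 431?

(323/431) = -1 → non-residue.
(362/431) = -1 → non-residue.
(419/431) = -1 → non-residue.
Total quadratic residues among the 3: 0.

0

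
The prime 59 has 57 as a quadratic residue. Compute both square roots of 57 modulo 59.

Since 59 ≡ 3 (mod 4), a square root of 57 is 57^((59+1)/4) = 57^15 mod 59.
Repeated squaring: 57^2≡4, 57^4≡16, 57^8≡20 (mod 59).
57^15 = 57^(8+4+2+1) ≡ 36 (mod 59).
Check: 36² = 1296 ≡ 57 (mod 59). The two roots are 23 and 36.

23, 36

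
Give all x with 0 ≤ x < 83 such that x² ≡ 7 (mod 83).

Since 83 ≡ 3 (mod 4), a square root of 7 is 7^((83+1)/4) = 7^21 mod 83.
Repeated squaring: 7^2≡49, 7^4≡77, 7^8≡36, 7^16≡51 (mod 83).
7^21 = 7^(16+4+1) ≡ 16 (mod 83).
Check: 16² = 256 ≡ 7 (mod 83). The two roots are 16 and 67.

16, 67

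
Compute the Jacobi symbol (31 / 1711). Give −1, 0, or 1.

1

Reciprocity: 31 ≡ 3 and 1711 ≡ 3 (mod 4), so (31/1711) = −(1711/31).
Reduce top mod 31: now compute (6/31).
Pull out 2: since 31 ≡ 7 (mod 8), (2/31) = +1.
Reciprocity: 3 ≡ 3 and 31 ≡ 3 (mod 4), so (3/31) = −(31/3).
Reduce top mod 3: now compute (1/3).
Reached (1/3) = 1. Collecting the sign flips along the way, the symbol is +1.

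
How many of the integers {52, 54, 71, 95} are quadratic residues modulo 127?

2

(52/127) = +1 → QR.
(54/127) = -1 → non-residue.
(71/127) = +1 → QR.
(95/127) = -1 → non-residue.
Total quadratic residues among the 4: 2.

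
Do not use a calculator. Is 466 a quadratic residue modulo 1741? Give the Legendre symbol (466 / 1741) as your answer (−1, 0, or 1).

-1

Pull out 2: since 1741 ≡ 5 (mod 8), (2/1741) = -1.
Reciprocity: 233 ≡ 1 and 1741 ≡ 1 (mod 4), so (233/1741) = +(1741/233).
Reduce top mod 233: now compute (110/233).
Pull out 2: since 233 ≡ 1 (mod 8), (2/233) = +1.
Reciprocity: 55 ≡ 3 and 233 ≡ 1 (mod 4), so (55/233) = +(233/55).
Reduce top mod 55: now compute (13/55).
Reciprocity: 13 ≡ 1 and 55 ≡ 3 (mod 4), so (13/55) = +(55/13).
Reduce top mod 13: now compute (3/13).
Reciprocity: 3 ≡ 3 and 13 ≡ 1 (mod 4), so (3/13) = +(13/3).
Reduce top mod 3: now compute (1/3).
Reached (1/3) = 1. Collecting the sign flips along the way, the symbol is -1.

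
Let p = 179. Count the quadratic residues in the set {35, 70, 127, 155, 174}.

2

(35/179) = -1 → non-residue.
(70/179) = +1 → QR.
(127/179) = -1 → non-residue.
(155/179) = +1 → QR.
(174/179) = -1 → non-residue.
Total quadratic residues among the 5: 2.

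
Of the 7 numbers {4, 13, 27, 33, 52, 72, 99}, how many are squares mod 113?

5

(4/113) = +1 → QR.
(13/113) = +1 → QR.
(27/113) = -1 → non-residue.
(33/113) = -1 → non-residue.
(52/113) = +1 → QR.
(72/113) = +1 → QR.
(99/113) = +1 → QR.
Total quadratic residues among the 7: 5.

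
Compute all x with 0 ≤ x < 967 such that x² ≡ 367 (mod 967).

310, 657

Since 967 ≡ 3 (mod 4), a square root of 367 is 367^((967+1)/4) = 367^242 mod 967.
Repeated squaring: 367^2≡276, 367^4≡750, 367^8≡673, 367^16≡373, 367^32≡848, 367^64≡623, 367^128≡362 (mod 967).
367^242 = 367^(128+64+32+16+2) ≡ 657 (mod 967).
Check: 657² = 431649 ≡ 367 (mod 967). The two roots are 310 and 657.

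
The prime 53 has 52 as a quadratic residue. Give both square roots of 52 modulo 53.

53 ≡ 1 (mod 4), so we find a root by search.
Trying successive values, 23² = 529 ≡ 52 (mod 53). The other root is 53 − 23 = 30.

23, 30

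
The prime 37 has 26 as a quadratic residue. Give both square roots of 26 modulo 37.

37 ≡ 1 (mod 4), so we find a root by search.
Trying successive values, 10² = 100 ≡ 26 (mod 37). The other root is 37 − 10 = 27.

10, 27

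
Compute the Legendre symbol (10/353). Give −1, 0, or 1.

-1

Pull out 2: since 353 ≡ 1 (mod 8), (2/353) = +1.
Reciprocity: 5 ≡ 1 and 353 ≡ 1 (mod 4), so (5/353) = +(353/5).
Reduce top mod 5: now compute (3/5).
Reciprocity: 3 ≡ 3 and 5 ≡ 1 (mod 4), so (3/5) = +(5/3).
Reduce top mod 3: now compute (2/3).
Pull out 2: since 3 ≡ 3 (mod 8), (2/3) = -1.
Reached (1/3) = 1. Collecting the sign flips along the way, the symbol is -1.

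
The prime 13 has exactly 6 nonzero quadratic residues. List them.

1, 3, 4, 9, 10, 12

Square k = 1,…,6 (k and 13−k give the same square):
1²=1, 2²=4, 3²=9, 4²≡3, 5²≡12, 6²≡10 (mod 13).
So the quadratic residues mod 13 are {1, 3, 4, 9, 10, 12}.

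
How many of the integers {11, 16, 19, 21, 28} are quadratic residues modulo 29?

(11/29) = -1 → non-residue.
(16/29) = +1 → QR.
(19/29) = -1 → non-residue.
(21/29) = -1 → non-residue.
(28/29) = +1 → QR.
Total quadratic residues among the 5: 2.

2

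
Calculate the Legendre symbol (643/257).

1

Euler's criterion: (643/257) ≡ 129^128 (mod 257).
129^2 ≡ 193 (mod 257)
129^4 ≡ 241 (mod 257)
129^8 ≡ 256 (mod 257)
129^16 ≡ 1 (mod 257)
129^32 ≡ 1 (mod 257)
129^64 ≡ 1 (mod 257)
129^128 ≡ 1 (mod 257)
129^128 = 129^(128) ≡ 1 (mod 257).
Result is 1, so (643/257) = 1.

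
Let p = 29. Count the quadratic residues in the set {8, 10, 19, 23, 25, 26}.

2

(8/29) = -1 → non-residue.
(10/29) = -1 → non-residue.
(19/29) = -1 → non-residue.
(23/29) = +1 → QR.
(25/29) = +1 → QR.
(26/29) = -1 → non-residue.
Total quadratic residues among the 6: 2.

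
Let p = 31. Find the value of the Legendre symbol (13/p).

Euler's criterion: (13/31) ≡ 13^15 (mod 31).
13^2 ≡ 14 (mod 31)
13^4 ≡ 10 (mod 31)
13^8 ≡ 7 (mod 31)
13^15 = 13^(8+4+2+1) ≡ 30 (mod 31).
Result is 30 ≡ −1, so (13/31) = −1.

-1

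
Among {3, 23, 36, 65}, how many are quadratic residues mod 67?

3

(3/67) = -1 → non-residue.
(23/67) = +1 → QR.
(36/67) = +1 → QR.
(65/67) = +1 → QR.
Total quadratic residues among the 4: 3.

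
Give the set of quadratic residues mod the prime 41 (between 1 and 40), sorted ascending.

1,2,4,5,8,9,10,16,18,20,21,23,25,31,32,33,36,37,39,40

Square k = 1,…,20 (k and 41−k give the same square):
1²=1, 2²=4, 3²=9, 4²=16, 5²=25, 6²=36, 7²≡8, 8²≡23, 9²≡40, 10²≡18, 11²≡39, 12²≡21, 13²≡5, 14²≡32, 15²≡20, 16²≡10, 17²≡2, 18²≡37, 19²≡33, 20²≡31 (mod 41).
So the quadratic residues mod 41 are {1, 2, 4, 5, 8, 9, 10, 16, 18, 20, 21, 23, 25, 31, 32, 33, 36, 37, 39, 40}.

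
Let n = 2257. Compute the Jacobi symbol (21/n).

-1

Reciprocity: 21 ≡ 1 and 2257 ≡ 1 (mod 4), so (21/2257) = +(2257/21).
Reduce top mod 21: now compute (10/21).
Pull out 2: since 21 ≡ 5 (mod 8), (2/21) = -1.
Reciprocity: 5 ≡ 1 and 21 ≡ 1 (mod 4), so (5/21) = +(21/5).
Reduce top mod 5: now compute (1/5).
Reached (1/5) = 1. Collecting the sign flips along the way, the symbol is -1.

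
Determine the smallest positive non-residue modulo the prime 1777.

(2/1777) = +1, so 2 is a residue.
(3/1777) = +1, so 3 is a residue.
(4/1777) = +1, so 4 is a residue.
(5/1777) = −1, so 5 is the smallest positive non-residue mod 1777.

5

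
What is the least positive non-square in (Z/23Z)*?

5

(2/23) = +1, so 2 is a residue.
(3/23) = +1, so 3 is a residue.
(4/23) = +1, so 4 is a residue.
(5/23) = −1, so 5 is the smallest positive non-residue mod 23.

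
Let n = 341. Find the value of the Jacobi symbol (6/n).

1

Pull out 2: since 341 ≡ 5 (mod 8), (2/341) = -1.
Reciprocity: 3 ≡ 3 and 341 ≡ 1 (mod 4), so (3/341) = +(341/3).
Reduce top mod 3: now compute (2/3).
Pull out 2: since 3 ≡ 3 (mod 8), (2/3) = -1.
Reached (1/3) = 1. Collecting the sign flips along the way, the symbol is +1.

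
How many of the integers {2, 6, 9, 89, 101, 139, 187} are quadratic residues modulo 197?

4

(2/197) = -1 → non-residue.
(6/197) = +1 → QR.
(9/197) = +1 → QR.
(89/197) = -1 → non-residue.
(101/197) = +1 → QR.
(139/197) = -1 → non-residue.
(187/197) = +1 → QR.
Total quadratic residues among the 7: 4.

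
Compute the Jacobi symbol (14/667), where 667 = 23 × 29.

Pull out 2: since 667 ≡ 3 (mod 8), (2/667) = -1.
Reciprocity: 7 ≡ 3 and 667 ≡ 3 (mod 4), so (7/667) = −(667/7).
Reduce top mod 7: now compute (2/7).
Pull out 2: since 7 ≡ 7 (mod 8), (2/7) = +1.
Reached (1/7) = 1. Collecting the sign flips along the way, the symbol is +1.

1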